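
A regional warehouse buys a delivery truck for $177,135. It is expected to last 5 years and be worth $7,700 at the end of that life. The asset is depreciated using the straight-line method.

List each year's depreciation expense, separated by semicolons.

$33,887; $33,887; $33,887; $33,887; $33,887

Depreciable base = $177,135 − $7,700 = $169,435.
Annual expense = $169,435 / 5 = $33,887.
End of year 1: book value $143,248.
End of year 2: book value $109,361.
End of year 3: book value $75,474.
End of year 4: book value $41,587.
End of year 5: book value $7,700.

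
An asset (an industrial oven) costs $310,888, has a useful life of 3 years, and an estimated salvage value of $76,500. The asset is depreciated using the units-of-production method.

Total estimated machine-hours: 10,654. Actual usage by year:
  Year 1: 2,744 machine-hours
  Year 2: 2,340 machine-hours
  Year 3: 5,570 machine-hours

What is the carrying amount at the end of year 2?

Depreciable base = $310,888 − $76,500 = $234,388.
Rate = $234,388 / 10,654 machine-hours = $22 per machine-hour.
Year 1: 2,744 × $22 = $60,368. Book value $250,520.
Year 2: 2,340 × $22 = $51,480. Book value $199,040.

$199,040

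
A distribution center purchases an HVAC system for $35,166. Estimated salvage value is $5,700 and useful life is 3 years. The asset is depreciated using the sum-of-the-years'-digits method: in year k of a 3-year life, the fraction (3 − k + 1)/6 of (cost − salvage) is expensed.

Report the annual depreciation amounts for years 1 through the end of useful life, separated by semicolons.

$14,733; $9,822; $4,911

Depreciable base = $35,166 − $5,700 = $29,466.
Sum of the years' digits = 3+2+1 = 6.
Year 1: $29,466 × 3/6 = $14,733. Book value $20,433.
Year 2: $29,466 × 2/6 = $9,822. Book value $10,611.
Year 3: $29,466 × 1/6 = $4,911. Book value $5,700.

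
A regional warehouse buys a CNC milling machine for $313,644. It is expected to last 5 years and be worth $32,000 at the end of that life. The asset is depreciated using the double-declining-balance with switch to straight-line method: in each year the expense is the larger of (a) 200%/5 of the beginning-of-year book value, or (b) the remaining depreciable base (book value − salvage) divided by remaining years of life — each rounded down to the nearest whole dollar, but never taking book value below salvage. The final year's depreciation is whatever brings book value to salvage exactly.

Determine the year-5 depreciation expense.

$8,649

Depreciable base = $313,644 − $32,000 = $281,644.
Year 1: DB = ⌊$313,644 × 200%/5⌋ = $125,457; SL = ⌊$281,644/5⌋ = $56,328 → take DB $125,457. Book value $188,187.
Year 2: DB = ⌊$188,187 × 200%/5⌋ = $75,274; SL = ⌊$156,187/4⌋ = $39,046 → take DB $75,274. Book value $112,913.
Year 3: DB = ⌊$112,913 × 200%/5⌋ = $45,165; SL = ⌊$80,913/3⌋ = $26,971 → take DB $45,165. Book value $67,748.
Year 4: DB = ⌊$67,748 × 200%/5⌋ = $27,099; SL = ⌊$35,748/2⌋ = $17,874 → take DB $27,099. Book value $40,649.
Year 5 (final): $40,649 − $32,000 = $8,649. Book value $32,000.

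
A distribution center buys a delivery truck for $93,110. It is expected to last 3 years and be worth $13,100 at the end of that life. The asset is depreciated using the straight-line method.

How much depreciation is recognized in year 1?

$26,670

Depreciable base = $93,110 − $13,100 = $80,010.
Annual expense = $80,010 / 3 = $26,670.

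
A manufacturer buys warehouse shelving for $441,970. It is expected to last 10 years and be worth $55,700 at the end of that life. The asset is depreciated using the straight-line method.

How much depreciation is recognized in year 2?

$38,627

Depreciable base = $441,970 − $55,700 = $386,270.
Annual expense = $386,270 / 10 = $38,627.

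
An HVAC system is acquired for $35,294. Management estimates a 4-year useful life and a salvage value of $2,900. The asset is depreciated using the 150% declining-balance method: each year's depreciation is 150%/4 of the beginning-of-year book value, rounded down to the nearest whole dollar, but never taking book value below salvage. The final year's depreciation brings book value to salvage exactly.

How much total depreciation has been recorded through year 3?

Depreciable base = $35,294 − $2,900 = $32,394.
Year 1: ⌊$35,294 × 150%/4⌋ = $13,235. Book value $22,059.
Year 2: ⌊$22,059 × 150%/4⌋ = $8,272. Book value $13,787.
Year 3: ⌊$13,787 × 150%/4⌋ = $5,170. Book value $8,617.
Accumulated through year 3 = $35,294 − $8,617 = $26,677.

$26,677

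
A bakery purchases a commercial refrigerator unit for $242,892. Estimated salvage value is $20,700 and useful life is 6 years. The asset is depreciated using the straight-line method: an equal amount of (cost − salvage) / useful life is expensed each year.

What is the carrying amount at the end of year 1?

$205,860

Depreciable base = $242,892 − $20,700 = $222,192.
Annual expense = $222,192 / 6 = $37,032.
End of year 1: book value $205,860.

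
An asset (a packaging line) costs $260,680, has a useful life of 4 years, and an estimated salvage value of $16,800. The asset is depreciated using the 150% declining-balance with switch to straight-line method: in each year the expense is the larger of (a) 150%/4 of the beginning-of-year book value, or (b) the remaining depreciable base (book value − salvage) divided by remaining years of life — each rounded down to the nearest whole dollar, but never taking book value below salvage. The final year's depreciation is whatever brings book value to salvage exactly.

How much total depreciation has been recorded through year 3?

$201,365

Depreciable base = $260,680 − $16,800 = $243,880.
Year 1: DB = ⌊$260,680 × 150%/4⌋ = $97,755; SL = ⌊$243,880/4⌋ = $60,970 → take DB $97,755. Book value $162,925.
Year 2: DB = ⌊$162,925 × 150%/4⌋ = $61,096; SL = ⌊$146,125/3⌋ = $48,708 → take DB $61,096. Book value $101,829.
Year 3: DB = ⌊$101,829 × 150%/4⌋ = $38,185; SL = ⌊$85,029/2⌋ = $42,514 → take SL $42,514. Book value $59,315.
Accumulated through year 3 = $260,680 − $59,315 = $201,365.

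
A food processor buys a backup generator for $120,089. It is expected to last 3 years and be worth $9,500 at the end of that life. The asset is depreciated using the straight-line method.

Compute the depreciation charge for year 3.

Depreciable base = $120,089 − $9,500 = $110,589.
Annual expense = $110,589 / 3 = $36,863.

$36,863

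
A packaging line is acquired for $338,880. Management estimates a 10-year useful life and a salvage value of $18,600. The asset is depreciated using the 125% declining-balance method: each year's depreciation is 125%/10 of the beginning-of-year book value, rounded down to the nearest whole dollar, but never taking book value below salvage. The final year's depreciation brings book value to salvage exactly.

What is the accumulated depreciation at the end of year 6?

$186,791

Depreciable base = $338,880 − $18,600 = $320,280.
Year 1: ⌊$338,880 × 125%/10⌋ = $42,360. Book value $296,520.
Year 2: ⌊$296,520 × 125%/10⌋ = $37,065. Book value $259,455.
Year 3: ⌊$259,455 × 125%/10⌋ = $32,431. Book value $227,024.
Year 4: ⌊$227,024 × 125%/10⌋ = $28,378. Book value $198,646.
Year 5: ⌊$198,646 × 125%/10⌋ = $24,830. Book value $173,816.
Year 6: ⌊$173,816 × 125%/10⌋ = $21,727. Book value $152,089.
Accumulated through year 6 = $338,880 − $152,089 = $186,791.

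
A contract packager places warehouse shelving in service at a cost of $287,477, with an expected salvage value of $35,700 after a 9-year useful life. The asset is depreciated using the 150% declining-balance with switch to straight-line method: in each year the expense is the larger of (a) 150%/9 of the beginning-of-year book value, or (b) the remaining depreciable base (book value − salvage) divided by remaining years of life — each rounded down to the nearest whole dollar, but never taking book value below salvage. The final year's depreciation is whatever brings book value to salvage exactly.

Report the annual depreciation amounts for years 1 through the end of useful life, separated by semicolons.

Depreciable base = $287,477 − $35,700 = $251,777.
Year 1: DB = ⌊$287,477 × 150%/9⌋ = $47,912; SL = ⌊$251,777/9⌋ = $27,975 → take DB $47,912. Book value $239,565.
Year 2: DB = ⌊$239,565 × 150%/9⌋ = $39,927; SL = ⌊$203,865/8⌋ = $25,483 → take DB $39,927. Book value $199,638.
Year 3: DB = ⌊$199,638 × 150%/9⌋ = $33,273; SL = ⌊$163,938/7⌋ = $23,419 → take DB $33,273. Book value $166,365.
Year 4: DB = ⌊$166,365 × 150%/9⌋ = $27,727; SL = ⌊$130,665/6⌋ = $21,777 → take DB $27,727. Book value $138,638.
Year 5: DB = ⌊$138,638 × 150%/9⌋ = $23,106; SL = ⌊$102,938/5⌋ = $20,587 → take DB $23,106. Book value $115,532.
Year 6: DB = ⌊$115,532 × 150%/9⌋ = $19,255; SL = ⌊$79,832/4⌋ = $19,958 → take SL $19,958. Book value $95,574.
Year 7: DB = ⌊$95,574 × 150%/9⌋ = $15,929; SL = ⌊$59,874/3⌋ = $19,958 → take SL $19,958. Book value $75,616.
Year 8: DB = ⌊$75,616 × 150%/9⌋ = $12,602; SL = ⌊$39,916/2⌋ = $19,958 → take SL $19,958. Book value $55,658.
Year 9 (final): $55,658 − $35,700 = $19,958. Book value $35,700.

$47,912; $39,927; $33,273; $27,727; $23,106; $19,958; $19,958; $19,958; $19,958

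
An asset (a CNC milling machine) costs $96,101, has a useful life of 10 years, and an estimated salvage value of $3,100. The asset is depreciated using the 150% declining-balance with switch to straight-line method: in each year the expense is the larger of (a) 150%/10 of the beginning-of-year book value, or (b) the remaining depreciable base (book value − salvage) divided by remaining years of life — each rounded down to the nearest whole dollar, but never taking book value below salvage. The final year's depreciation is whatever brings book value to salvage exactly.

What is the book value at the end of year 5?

$42,323

Depreciable base = $96,101 − $3,100 = $93,001.
Year 1: DB = ⌊$96,101 × 150%/10⌋ = $14,415; SL = ⌊$93,001/10⌋ = $9,300 → take DB $14,415. Book value $81,686.
Year 2: DB = ⌊$81,686 × 150%/10⌋ = $12,252; SL = ⌊$78,586/9⌋ = $8,731 → take DB $12,252. Book value $69,434.
Year 3: DB = ⌊$69,434 × 150%/10⌋ = $10,415; SL = ⌊$66,334/8⌋ = $8,291 → take DB $10,415. Book value $59,019.
Year 4: DB = ⌊$59,019 × 150%/10⌋ = $8,852; SL = ⌊$55,919/7⌋ = $7,988 → take DB $8,852. Book value $50,167.
Year 5: DB = ⌊$50,167 × 150%/10⌋ = $7,525; SL = ⌊$47,067/6⌋ = $7,844 → take SL $7,844. Book value $42,323.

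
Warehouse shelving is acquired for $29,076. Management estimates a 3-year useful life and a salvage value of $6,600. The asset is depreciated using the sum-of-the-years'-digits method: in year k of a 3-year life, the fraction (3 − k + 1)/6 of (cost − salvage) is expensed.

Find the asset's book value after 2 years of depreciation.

Depreciable base = $29,076 − $6,600 = $22,476.
Sum of the years' digits = 3+2+1 = 6.
Year 1: $22,476 × 3/6 = $11,238. Book value $17,838.
Year 2: $22,476 × 2/6 = $7,492. Book value $10,346.

$10,346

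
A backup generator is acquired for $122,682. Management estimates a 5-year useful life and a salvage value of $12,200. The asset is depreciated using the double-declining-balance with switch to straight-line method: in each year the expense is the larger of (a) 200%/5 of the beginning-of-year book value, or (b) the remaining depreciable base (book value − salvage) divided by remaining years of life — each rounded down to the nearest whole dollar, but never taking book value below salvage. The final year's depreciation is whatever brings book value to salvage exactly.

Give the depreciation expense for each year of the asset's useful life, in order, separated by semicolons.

$49,072; $29,444; $17,666; $10,600; $3,700

Depreciable base = $122,682 − $12,200 = $110,482.
Year 1: DB = ⌊$122,682 × 200%/5⌋ = $49,072; SL = ⌊$110,482/5⌋ = $22,096 → take DB $49,072. Book value $73,610.
Year 2: DB = ⌊$73,610 × 200%/5⌋ = $29,444; SL = ⌊$61,410/4⌋ = $15,352 → take DB $29,444. Book value $44,166.
Year 3: DB = ⌊$44,166 × 200%/5⌋ = $17,666; SL = ⌊$31,966/3⌋ = $10,655 → take DB $17,666. Book value $26,500.
Year 4: DB = ⌊$26,500 × 200%/5⌋ = $10,600; SL = ⌊$14,300/2⌋ = $7,150 → take DB $10,600. Book value $15,900.
Year 5 (final): $15,900 − $12,200 = $3,700. Book value $12,200.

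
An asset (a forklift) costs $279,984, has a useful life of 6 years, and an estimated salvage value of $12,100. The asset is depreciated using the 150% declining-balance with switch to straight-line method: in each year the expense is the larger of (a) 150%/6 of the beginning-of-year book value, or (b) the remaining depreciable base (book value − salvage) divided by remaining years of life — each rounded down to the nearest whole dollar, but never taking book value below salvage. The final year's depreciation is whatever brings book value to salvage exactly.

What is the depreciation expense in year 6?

$35,340

Depreciable base = $279,984 − $12,100 = $267,884.
Year 1: DB = ⌊$279,984 × 150%/6⌋ = $69,996; SL = ⌊$267,884/6⌋ = $44,647 → take DB $69,996. Book value $209,988.
Year 2: DB = ⌊$209,988 × 150%/6⌋ = $52,497; SL = ⌊$197,888/5⌋ = $39,577 → take DB $52,497. Book value $157,491.
Year 3: DB = ⌊$157,491 × 150%/6⌋ = $39,372; SL = ⌊$145,391/4⌋ = $36,347 → take DB $39,372. Book value $118,119.
Year 4: DB = ⌊$118,119 × 150%/6⌋ = $29,529; SL = ⌊$106,019/3⌋ = $35,339 → take SL $35,339. Book value $82,780.
Year 5: DB = ⌊$82,780 × 150%/6⌋ = $20,695; SL = ⌊$70,680/2⌋ = $35,340 → take SL $35,340. Book value $47,440.
Year 6 (final): $47,440 − $12,100 = $35,340. Book value $12,100.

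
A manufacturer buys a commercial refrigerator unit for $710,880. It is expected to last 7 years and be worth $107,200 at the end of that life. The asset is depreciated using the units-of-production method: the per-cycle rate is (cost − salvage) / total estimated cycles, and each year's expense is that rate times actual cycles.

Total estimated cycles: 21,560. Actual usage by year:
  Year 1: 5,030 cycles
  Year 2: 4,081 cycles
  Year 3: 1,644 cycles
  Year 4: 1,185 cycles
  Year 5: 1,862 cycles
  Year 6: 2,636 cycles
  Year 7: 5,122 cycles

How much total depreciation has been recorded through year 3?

Depreciable base = $710,880 − $107,200 = $603,680.
Rate = $603,680 / 21,560 cycles = $28 per cycle.
Year 1: 5,030 × $28 = $140,840. Book value $570,040.
Year 2: 4,081 × $28 = $114,268. Book value $455,772.
Year 3: 1,644 × $28 = $46,032. Book value $409,740.
Accumulated through year 3 = $710,880 − $409,740 = $301,140.

$301,140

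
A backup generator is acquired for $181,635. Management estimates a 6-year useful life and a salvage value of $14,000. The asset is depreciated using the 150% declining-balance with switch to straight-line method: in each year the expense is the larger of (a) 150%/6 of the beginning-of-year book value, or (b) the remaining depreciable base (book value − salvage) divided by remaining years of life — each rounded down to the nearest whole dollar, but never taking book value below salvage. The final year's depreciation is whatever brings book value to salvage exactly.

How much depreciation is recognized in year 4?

Depreciable base = $181,635 − $14,000 = $167,635.
Year 1: DB = ⌊$181,635 × 150%/6⌋ = $45,408; SL = ⌊$167,635/6⌋ = $27,939 → take DB $45,408. Book value $136,227.
Year 2: DB = ⌊$136,227 × 150%/6⌋ = $34,056; SL = ⌊$122,227/5⌋ = $24,445 → take DB $34,056. Book value $102,171.
Year 3: DB = ⌊$102,171 × 150%/6⌋ = $25,542; SL = ⌊$88,171/4⌋ = $22,042 → take DB $25,542. Book value $76,629.
Year 4: DB = ⌊$76,629 × 150%/6⌋ = $19,157; SL = ⌊$62,629/3⌋ = $20,876 → take SL $20,876. Book value $55,753.

$20,876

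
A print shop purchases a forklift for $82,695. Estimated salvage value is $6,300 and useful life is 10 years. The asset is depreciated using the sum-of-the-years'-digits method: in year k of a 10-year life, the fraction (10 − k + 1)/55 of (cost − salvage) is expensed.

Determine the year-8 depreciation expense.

$4,167

Depreciable base = $82,695 − $6,300 = $76,395.
Sum of the years' digits = 10+9+8+7+6+5+4+3+2+1 = 55.
Year 1: $76,395 × 10/55 = $13,890. Book value $68,805.
Year 2: $76,395 × 9/55 = $12,501. Book value $56,304.
Year 3: $76,395 × 8/55 = $11,112. Book value $45,192.
Year 4: $76,395 × 7/55 = $9,723. Book value $35,469.
Year 5: $76,395 × 6/55 = $8,334. Book value $27,135.
Year 6: $76,395 × 5/55 = $6,945. Book value $20,190.
Year 7: $76,395 × 4/55 = $5,556. Book value $14,634.
Year 8: $76,395 × 3/55 = $4,167. Book value $10,467.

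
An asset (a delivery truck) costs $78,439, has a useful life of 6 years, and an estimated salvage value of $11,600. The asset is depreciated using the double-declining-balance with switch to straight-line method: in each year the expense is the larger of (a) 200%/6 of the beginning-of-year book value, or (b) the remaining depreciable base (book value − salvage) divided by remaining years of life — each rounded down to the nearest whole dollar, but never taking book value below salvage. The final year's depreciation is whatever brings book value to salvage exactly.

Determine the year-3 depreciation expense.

$11,620

Depreciable base = $78,439 − $11,600 = $66,839.
Year 1: DB = ⌊$78,439 × 200%/6⌋ = $26,146; SL = ⌊$66,839/6⌋ = $11,139 → take DB $26,146. Book value $52,293.
Year 2: DB = ⌊$52,293 × 200%/6⌋ = $17,431; SL = ⌊$40,693/5⌋ = $8,138 → take DB $17,431. Book value $34,862.
Year 3: DB = ⌊$34,862 × 200%/6⌋ = $11,620; SL = ⌊$23,262/4⌋ = $5,815 → take DB $11,620. Book value $23,242.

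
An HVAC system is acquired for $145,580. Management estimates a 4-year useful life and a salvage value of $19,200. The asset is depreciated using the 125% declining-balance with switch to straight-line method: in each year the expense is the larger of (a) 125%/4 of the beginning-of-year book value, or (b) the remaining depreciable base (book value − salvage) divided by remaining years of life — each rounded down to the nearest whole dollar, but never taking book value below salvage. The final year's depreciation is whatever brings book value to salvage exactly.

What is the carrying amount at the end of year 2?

$68,810

Depreciable base = $145,580 − $19,200 = $126,380.
Year 1: DB = ⌊$145,580 × 125%/4⌋ = $45,493; SL = ⌊$126,380/4⌋ = $31,595 → take DB $45,493. Book value $100,087.
Year 2: DB = ⌊$100,087 × 125%/4⌋ = $31,277; SL = ⌊$80,887/3⌋ = $26,962 → take DB $31,277. Book value $68,810.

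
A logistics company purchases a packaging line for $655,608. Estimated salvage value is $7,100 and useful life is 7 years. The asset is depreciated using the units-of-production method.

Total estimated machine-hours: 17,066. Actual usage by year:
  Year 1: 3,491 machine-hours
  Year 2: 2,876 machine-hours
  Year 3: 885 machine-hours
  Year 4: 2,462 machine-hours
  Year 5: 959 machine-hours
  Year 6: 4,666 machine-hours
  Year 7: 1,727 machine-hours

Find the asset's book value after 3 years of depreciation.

Depreciable base = $655,608 − $7,100 = $648,508.
Rate = $648,508 / 17,066 machine-hours = $38 per machine-hour.
Year 1: 3,491 × $38 = $132,658. Book value $522,950.
Year 2: 2,876 × $38 = $109,288. Book value $413,662.
Year 3: 885 × $38 = $33,630. Book value $380,032.

$380,032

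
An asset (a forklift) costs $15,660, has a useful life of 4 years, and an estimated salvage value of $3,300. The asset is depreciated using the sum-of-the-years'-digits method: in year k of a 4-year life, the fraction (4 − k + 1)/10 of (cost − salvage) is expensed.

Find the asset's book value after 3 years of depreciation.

Depreciable base = $15,660 − $3,300 = $12,360.
Sum of the years' digits = 4+3+2+1 = 10.
Year 1: $12,360 × 4/10 = $4,944. Book value $10,716.
Year 2: $12,360 × 3/10 = $3,708. Book value $7,008.
Year 3: $12,360 × 2/10 = $2,472. Book value $4,536.

$4,536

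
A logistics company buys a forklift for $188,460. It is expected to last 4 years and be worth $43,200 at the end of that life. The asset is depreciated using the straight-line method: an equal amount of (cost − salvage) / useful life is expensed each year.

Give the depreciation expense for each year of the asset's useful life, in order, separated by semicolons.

Depreciable base = $188,460 − $43,200 = $145,260.
Annual expense = $145,260 / 4 = $36,315.
End of year 1: book value $152,145.
End of year 2: book value $115,830.
End of year 3: book value $79,515.
End of year 4: book value $43,200.

$36,315; $36,315; $36,315; $36,315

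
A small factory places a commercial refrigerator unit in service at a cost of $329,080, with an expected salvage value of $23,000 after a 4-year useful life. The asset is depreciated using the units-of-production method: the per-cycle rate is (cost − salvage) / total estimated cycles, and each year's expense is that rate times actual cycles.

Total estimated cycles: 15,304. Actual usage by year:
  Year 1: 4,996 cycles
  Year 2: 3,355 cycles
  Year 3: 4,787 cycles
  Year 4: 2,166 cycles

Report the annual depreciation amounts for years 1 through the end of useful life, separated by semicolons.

Depreciable base = $329,080 − $23,000 = $306,080.
Rate = $306,080 / 15,304 cycles = $20 per cycle.
Year 1: 4,996 × $20 = $99,920. Book value $229,160.
Year 2: 3,355 × $20 = $67,100. Book value $162,060.
Year 3: 4,787 × $20 = $95,740. Book value $66,320.
Year 4: 2,166 × $20 = $43,320. Book value $23,000.

$99,920; $67,100; $95,740; $43,320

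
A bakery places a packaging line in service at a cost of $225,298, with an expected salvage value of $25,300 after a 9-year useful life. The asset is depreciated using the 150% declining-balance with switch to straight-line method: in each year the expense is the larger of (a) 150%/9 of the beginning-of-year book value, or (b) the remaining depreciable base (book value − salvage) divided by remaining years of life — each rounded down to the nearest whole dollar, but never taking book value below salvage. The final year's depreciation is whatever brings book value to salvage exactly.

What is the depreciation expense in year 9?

Depreciable base = $225,298 − $25,300 = $199,998.
Year 1: DB = ⌊$225,298 × 150%/9⌋ = $37,549; SL = ⌊$199,998/9⌋ = $22,222 → take DB $37,549. Book value $187,749.
Year 2: DB = ⌊$187,749 × 150%/9⌋ = $31,291; SL = ⌊$162,449/8⌋ = $20,306 → take DB $31,291. Book value $156,458.
Year 3: DB = ⌊$156,458 × 150%/9⌋ = $26,076; SL = ⌊$131,158/7⌋ = $18,736 → take DB $26,076. Book value $130,382.
Year 4: DB = ⌊$130,382 × 150%/9⌋ = $21,730; SL = ⌊$105,082/6⌋ = $17,513 → take DB $21,730. Book value $108,652.
Year 5: DB = ⌊$108,652 × 150%/9⌋ = $18,108; SL = ⌊$83,352/5⌋ = $16,670 → take DB $18,108. Book value $90,544.
Year 6: DB = ⌊$90,544 × 150%/9⌋ = $15,090; SL = ⌊$65,244/4⌋ = $16,311 → take SL $16,311. Book value $74,233.
Year 7: DB = ⌊$74,233 × 150%/9⌋ = $12,372; SL = ⌊$48,933/3⌋ = $16,311 → take SL $16,311. Book value $57,922.
Year 8: DB = ⌊$57,922 × 150%/9⌋ = $9,653; SL = ⌊$32,622/2⌋ = $16,311 → take SL $16,311. Book value $41,611.
Year 9 (final): $41,611 − $25,300 = $16,311. Book value $25,300.

$16,311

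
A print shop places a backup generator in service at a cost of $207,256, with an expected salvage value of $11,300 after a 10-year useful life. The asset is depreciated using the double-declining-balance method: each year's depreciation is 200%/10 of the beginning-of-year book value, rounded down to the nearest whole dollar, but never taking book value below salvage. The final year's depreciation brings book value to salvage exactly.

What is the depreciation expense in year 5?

$16,978

Depreciable base = $207,256 − $11,300 = $195,956.
Year 1: ⌊$207,256 × 200%/10⌋ = $41,451. Book value $165,805.
Year 2: ⌊$165,805 × 200%/10⌋ = $33,161. Book value $132,644.
Year 3: ⌊$132,644 × 200%/10⌋ = $26,528. Book value $106,116.
Year 4: ⌊$106,116 × 200%/10⌋ = $21,223. Book value $84,893.
Year 5: ⌊$84,893 × 200%/10⌋ = $16,978. Book value $67,915.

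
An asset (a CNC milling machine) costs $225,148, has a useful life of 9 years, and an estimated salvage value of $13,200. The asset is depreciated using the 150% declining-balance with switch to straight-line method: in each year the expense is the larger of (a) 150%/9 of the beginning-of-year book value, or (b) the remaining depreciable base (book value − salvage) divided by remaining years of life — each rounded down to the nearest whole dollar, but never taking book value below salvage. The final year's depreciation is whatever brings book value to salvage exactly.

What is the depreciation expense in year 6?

$19,076

Depreciable base = $225,148 − $13,200 = $211,948.
Year 1: DB = ⌊$225,148 × 150%/9⌋ = $37,524; SL = ⌊$211,948/9⌋ = $23,549 → take DB $37,524. Book value $187,624.
Year 2: DB = ⌊$187,624 × 150%/9⌋ = $31,270; SL = ⌊$174,424/8⌋ = $21,803 → take DB $31,270. Book value $156,354.
Year 3: DB = ⌊$156,354 × 150%/9⌋ = $26,059; SL = ⌊$143,154/7⌋ = $20,450 → take DB $26,059. Book value $130,295.
Year 4: DB = ⌊$130,295 × 150%/9⌋ = $21,715; SL = ⌊$117,095/6⌋ = $19,515 → take DB $21,715. Book value $108,580.
Year 5: DB = ⌊$108,580 × 150%/9⌋ = $18,096; SL = ⌊$95,380/5⌋ = $19,076 → take SL $19,076. Book value $89,504.
Year 6: DB = ⌊$89,504 × 150%/9⌋ = $14,917; SL = ⌊$76,304/4⌋ = $19,076 → take SL $19,076. Book value $70,428.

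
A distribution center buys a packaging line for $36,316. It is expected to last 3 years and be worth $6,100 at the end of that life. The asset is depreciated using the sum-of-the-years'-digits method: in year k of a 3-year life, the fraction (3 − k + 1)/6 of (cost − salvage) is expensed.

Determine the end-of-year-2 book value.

Depreciable base = $36,316 − $6,100 = $30,216.
Sum of the years' digits = 3+2+1 = 6.
Year 1: $30,216 × 3/6 = $15,108. Book value $21,208.
Year 2: $30,216 × 2/6 = $10,072. Book value $11,136.

$11,136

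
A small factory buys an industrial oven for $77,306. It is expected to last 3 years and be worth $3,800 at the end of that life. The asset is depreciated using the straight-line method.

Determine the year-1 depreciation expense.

Depreciable base = $77,306 − $3,800 = $73,506.
Annual expense = $73,506 / 3 = $24,502.

$24,502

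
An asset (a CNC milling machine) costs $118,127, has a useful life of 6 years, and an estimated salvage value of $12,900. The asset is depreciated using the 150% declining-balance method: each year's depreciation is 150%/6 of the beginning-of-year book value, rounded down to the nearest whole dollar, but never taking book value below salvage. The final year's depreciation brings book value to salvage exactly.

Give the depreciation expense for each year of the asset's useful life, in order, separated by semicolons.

$29,531; $22,149; $16,611; $12,459; $9,344; $15,133

Depreciable base = $118,127 − $12,900 = $105,227.
Year 1: ⌊$118,127 × 150%/6⌋ = $29,531. Book value $88,596.
Year 2: ⌊$88,596 × 150%/6⌋ = $22,149. Book value $66,447.
Year 3: ⌊$66,447 × 150%/6⌋ = $16,611. Book value $49,836.
Year 4: ⌊$49,836 × 150%/6⌋ = $12,459. Book value $37,377.
Year 5: ⌊$37,377 × 150%/6⌋ = $9,344. Book value $28,033.
Year 6 (final): $28,033 − $12,900 = $15,133. Book value $12,900.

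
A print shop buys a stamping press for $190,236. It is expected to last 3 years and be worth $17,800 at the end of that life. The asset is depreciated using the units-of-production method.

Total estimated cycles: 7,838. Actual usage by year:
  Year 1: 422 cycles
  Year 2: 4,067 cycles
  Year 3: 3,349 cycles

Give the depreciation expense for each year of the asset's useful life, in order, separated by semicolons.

Depreciable base = $190,236 − $17,800 = $172,436.
Rate = $172,436 / 7,838 cycles = $22 per cycle.
Year 1: 422 × $22 = $9,284. Book value $180,952.
Year 2: 4,067 × $22 = $89,474. Book value $91,478.
Year 3: 3,349 × $22 = $73,678. Book value $17,800.

$9,284; $89,474; $73,678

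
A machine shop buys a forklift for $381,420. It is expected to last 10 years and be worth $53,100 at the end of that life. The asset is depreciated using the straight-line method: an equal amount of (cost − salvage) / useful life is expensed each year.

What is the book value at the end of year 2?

$315,756

Depreciable base = $381,420 − $53,100 = $328,320.
Annual expense = $328,320 / 10 = $32,832.
End of year 1: book value $348,588.
End of year 2: book value $315,756.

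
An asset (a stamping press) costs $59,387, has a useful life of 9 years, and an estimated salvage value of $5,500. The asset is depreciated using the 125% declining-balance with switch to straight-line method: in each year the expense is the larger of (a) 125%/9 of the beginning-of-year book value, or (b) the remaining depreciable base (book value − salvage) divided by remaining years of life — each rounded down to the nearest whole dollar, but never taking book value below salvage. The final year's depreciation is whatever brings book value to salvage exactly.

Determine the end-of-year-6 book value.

$21,712

Depreciable base = $59,387 − $5,500 = $53,887.
Year 1: DB = ⌊$59,387 × 125%/9⌋ = $8,248; SL = ⌊$53,887/9⌋ = $5,987 → take DB $8,248. Book value $51,139.
Year 2: DB = ⌊$51,139 × 125%/9⌋ = $7,102; SL = ⌊$45,639/8⌋ = $5,704 → take DB $7,102. Book value $44,037.
Year 3: DB = ⌊$44,037 × 125%/9⌋ = $6,116; SL = ⌊$38,537/7⌋ = $5,505 → take DB $6,116. Book value $37,921.
Year 4: DB = ⌊$37,921 × 125%/9⌋ = $5,266; SL = ⌊$32,421/6⌋ = $5,403 → take SL $5,403. Book value $32,518.
Year 5: DB = ⌊$32,518 × 125%/9⌋ = $4,516; SL = ⌊$27,018/5⌋ = $5,403 → take SL $5,403. Book value $27,115.
Year 6: DB = ⌊$27,115 × 125%/9⌋ = $3,765; SL = ⌊$21,615/4⌋ = $5,403 → take SL $5,403. Book value $21,712.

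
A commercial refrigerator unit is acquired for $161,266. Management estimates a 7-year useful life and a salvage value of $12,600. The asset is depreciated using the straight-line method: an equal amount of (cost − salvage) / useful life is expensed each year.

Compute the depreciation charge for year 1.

$21,238

Depreciable base = $161,266 − $12,600 = $148,666.
Annual expense = $148,666 / 7 = $21,238.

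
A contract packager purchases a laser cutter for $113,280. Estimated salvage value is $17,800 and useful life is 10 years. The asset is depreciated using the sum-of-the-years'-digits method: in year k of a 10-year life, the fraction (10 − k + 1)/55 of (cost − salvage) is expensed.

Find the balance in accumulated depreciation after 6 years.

$78,120

Depreciable base = $113,280 − $17,800 = $95,480.
Sum of the years' digits = 10+9+8+7+6+5+4+3+2+1 = 55.
Year 1: $95,480 × 10/55 = $17,360. Book value $95,920.
Year 2: $95,480 × 9/55 = $15,624. Book value $80,296.
Year 3: $95,480 × 8/55 = $13,888. Book value $66,408.
Year 4: $95,480 × 7/55 = $12,152. Book value $54,256.
Year 5: $95,480 × 6/55 = $10,416. Book value $43,840.
Year 6: $95,480 × 5/55 = $8,680. Book value $35,160.
Accumulated through year 6 = $113,280 − $35,160 = $78,120.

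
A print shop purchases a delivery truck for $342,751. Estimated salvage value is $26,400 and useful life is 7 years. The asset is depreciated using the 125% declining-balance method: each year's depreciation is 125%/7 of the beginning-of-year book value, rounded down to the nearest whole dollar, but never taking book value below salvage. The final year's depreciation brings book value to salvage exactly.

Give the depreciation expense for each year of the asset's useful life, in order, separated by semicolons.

$61,205; $50,276; $41,298; $33,923; $27,865; $22,890; $78,894

Depreciable base = $342,751 − $26,400 = $316,351.
Year 1: ⌊$342,751 × 125%/7⌋ = $61,205. Book value $281,546.
Year 2: ⌊$281,546 × 125%/7⌋ = $50,276. Book value $231,270.
Year 3: ⌊$231,270 × 125%/7⌋ = $41,298. Book value $189,972.
Year 4: ⌊$189,972 × 125%/7⌋ = $33,923. Book value $156,049.
Year 5: ⌊$156,049 × 125%/7⌋ = $27,865. Book value $128,184.
Year 6: ⌊$128,184 × 125%/7⌋ = $22,890. Book value $105,294.
Year 7 (final): $105,294 − $26,400 = $78,894. Book value $26,400.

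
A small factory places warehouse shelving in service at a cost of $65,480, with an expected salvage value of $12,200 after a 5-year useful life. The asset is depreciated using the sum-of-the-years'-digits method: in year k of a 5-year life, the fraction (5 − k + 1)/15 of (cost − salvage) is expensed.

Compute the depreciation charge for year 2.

$14,208

Depreciable base = $65,480 − $12,200 = $53,280.
Sum of the years' digits = 5+4+3+2+1 = 15.
Year 1: $53,280 × 5/15 = $17,760. Book value $47,720.
Year 2: $53,280 × 4/15 = $14,208. Book value $33,512.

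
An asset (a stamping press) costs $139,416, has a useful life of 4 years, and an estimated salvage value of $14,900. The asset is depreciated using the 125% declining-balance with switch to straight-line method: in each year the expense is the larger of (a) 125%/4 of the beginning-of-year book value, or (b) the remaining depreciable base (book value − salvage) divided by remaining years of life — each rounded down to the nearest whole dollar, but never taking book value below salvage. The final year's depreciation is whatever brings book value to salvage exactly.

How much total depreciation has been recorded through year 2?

Depreciable base = $139,416 − $14,900 = $124,516.
Year 1: DB = ⌊$139,416 × 125%/4⌋ = $43,567; SL = ⌊$124,516/4⌋ = $31,129 → take DB $43,567. Book value $95,849.
Year 2: DB = ⌊$95,849 × 125%/4⌋ = $29,952; SL = ⌊$80,949/3⌋ = $26,983 → take DB $29,952. Book value $65,897.
Accumulated through year 2 = $139,416 − $65,897 = $73,519.

$73,519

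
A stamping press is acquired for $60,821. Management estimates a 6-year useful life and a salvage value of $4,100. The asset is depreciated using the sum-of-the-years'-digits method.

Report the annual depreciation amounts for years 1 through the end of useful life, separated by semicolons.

$16,206; $13,505; $10,804; $8,103; $5,402; $2,701

Depreciable base = $60,821 − $4,100 = $56,721.
Sum of the years' digits = 6+5+4+3+2+1 = 21.
Year 1: $56,721 × 6/21 = $16,206. Book value $44,615.
Year 2: $56,721 × 5/21 = $13,505. Book value $31,110.
Year 3: $56,721 × 4/21 = $10,804. Book value $20,306.
Year 4: $56,721 × 3/21 = $8,103. Book value $12,203.
Year 5: $56,721 × 2/21 = $5,402. Book value $6,801.
Year 6: $56,721 × 1/21 = $2,701. Book value $4,100.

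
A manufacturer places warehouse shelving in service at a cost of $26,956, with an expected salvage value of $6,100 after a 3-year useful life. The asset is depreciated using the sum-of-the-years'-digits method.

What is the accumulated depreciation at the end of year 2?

$17,380

Depreciable base = $26,956 − $6,100 = $20,856.
Sum of the years' digits = 3+2+1 = 6.
Year 1: $20,856 × 3/6 = $10,428. Book value $16,528.
Year 2: $20,856 × 2/6 = $6,952. Book value $9,576.
Accumulated through year 2 = $26,956 − $9,576 = $17,380.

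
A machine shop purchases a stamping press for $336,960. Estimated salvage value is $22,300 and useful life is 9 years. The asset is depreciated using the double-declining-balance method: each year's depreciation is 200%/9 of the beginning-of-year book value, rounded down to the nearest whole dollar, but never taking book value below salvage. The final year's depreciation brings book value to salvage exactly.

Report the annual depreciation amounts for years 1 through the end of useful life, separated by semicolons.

Depreciable base = $336,960 − $22,300 = $314,660.
Year 1: ⌊$336,960 × 200%/9⌋ = $74,880. Book value $262,080.
Year 2: ⌊$262,080 × 200%/9⌋ = $58,240. Book value $203,840.
Year 3: ⌊$203,840 × 200%/9⌋ = $45,297. Book value $158,543.
Year 4: ⌊$158,543 × 200%/9⌋ = $35,231. Book value $123,312.
Year 5: ⌊$123,312 × 200%/9⌋ = $27,402. Book value $95,910.
Year 6: ⌊$95,910 × 200%/9⌋ = $21,313. Book value $74,597.
Year 7: ⌊$74,597 × 200%/9⌋ = $16,577. Book value $58,020.
Year 8: ⌊$58,020 × 200%/9⌋ = $12,893. Book value $45,127.
Year 9 (final): $45,127 − $22,300 = $22,827. Book value $22,300.

$74,880; $58,240; $45,297; $35,231; $27,402; $21,313; $16,577; $12,893; $22,827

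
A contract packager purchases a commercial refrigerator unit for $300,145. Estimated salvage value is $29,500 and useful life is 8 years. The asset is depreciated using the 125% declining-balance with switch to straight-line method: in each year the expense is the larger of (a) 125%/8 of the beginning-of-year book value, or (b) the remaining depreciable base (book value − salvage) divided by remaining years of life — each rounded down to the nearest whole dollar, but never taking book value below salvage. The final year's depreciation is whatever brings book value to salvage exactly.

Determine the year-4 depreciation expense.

$30,158

Depreciable base = $300,145 − $29,500 = $270,645.
Year 1: DB = ⌊$300,145 × 125%/8⌋ = $46,897; SL = ⌊$270,645/8⌋ = $33,830 → take DB $46,897. Book value $253,248.
Year 2: DB = ⌊$253,248 × 125%/8⌋ = $39,570; SL = ⌊$223,748/7⌋ = $31,964 → take DB $39,570. Book value $213,678.
Year 3: DB = ⌊$213,678 × 125%/8⌋ = $33,387; SL = ⌊$184,178/6⌋ = $30,696 → take DB $33,387. Book value $180,291.
Year 4: DB = ⌊$180,291 × 125%/8⌋ = $28,170; SL = ⌊$150,791/5⌋ = $30,158 → take SL $30,158. Book value $150,133.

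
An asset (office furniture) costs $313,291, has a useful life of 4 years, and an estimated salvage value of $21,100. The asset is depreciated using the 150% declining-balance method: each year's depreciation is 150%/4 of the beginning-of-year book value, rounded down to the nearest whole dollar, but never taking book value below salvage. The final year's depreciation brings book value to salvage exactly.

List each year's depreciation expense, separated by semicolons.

$117,484; $73,427; $45,892; $55,388

Depreciable base = $313,291 − $21,100 = $292,191.
Year 1: ⌊$313,291 × 150%/4⌋ = $117,484. Book value $195,807.
Year 2: ⌊$195,807 × 150%/4⌋ = $73,427. Book value $122,380.
Year 3: ⌊$122,380 × 150%/4⌋ = $45,892. Book value $76,488.
Year 4 (final): $76,488 − $21,100 = $55,388. Book value $21,100.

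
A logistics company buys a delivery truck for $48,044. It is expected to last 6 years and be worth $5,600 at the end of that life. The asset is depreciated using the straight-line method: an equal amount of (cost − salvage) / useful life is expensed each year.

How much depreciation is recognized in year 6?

Depreciable base = $48,044 − $5,600 = $42,444.
Annual expense = $42,444 / 6 = $7,074.

$7,074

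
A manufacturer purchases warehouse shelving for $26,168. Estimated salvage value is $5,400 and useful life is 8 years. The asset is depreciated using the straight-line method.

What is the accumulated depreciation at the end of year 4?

Depreciable base = $26,168 − $5,400 = $20,768.
Annual expense = $20,768 / 8 = $2,596.
End of year 1: book value $23,572.
End of year 2: book value $20,976.
End of year 3: book value $18,380.
End of year 4: book value $15,784.
Accumulated through year 4 = $26,168 − $15,784 = $10,384.

$10,384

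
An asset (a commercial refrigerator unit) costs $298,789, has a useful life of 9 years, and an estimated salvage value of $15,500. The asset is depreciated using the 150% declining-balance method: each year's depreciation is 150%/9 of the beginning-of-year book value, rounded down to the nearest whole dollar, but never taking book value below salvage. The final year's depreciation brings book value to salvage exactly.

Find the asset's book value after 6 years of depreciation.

$100,065

Depreciable base = $298,789 − $15,500 = $283,289.
Year 1: ⌊$298,789 × 150%/9⌋ = $49,798. Book value $248,991.
Year 2: ⌊$248,991 × 150%/9⌋ = $41,498. Book value $207,493.
Year 3: ⌊$207,493 × 150%/9⌋ = $34,582. Book value $172,911.
Year 4: ⌊$172,911 × 150%/9⌋ = $28,818. Book value $144,093.
Year 5: ⌊$144,093 × 150%/9⌋ = $24,015. Book value $120,078.
Year 6: ⌊$120,078 × 150%/9⌋ = $20,013. Book value $100,065.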